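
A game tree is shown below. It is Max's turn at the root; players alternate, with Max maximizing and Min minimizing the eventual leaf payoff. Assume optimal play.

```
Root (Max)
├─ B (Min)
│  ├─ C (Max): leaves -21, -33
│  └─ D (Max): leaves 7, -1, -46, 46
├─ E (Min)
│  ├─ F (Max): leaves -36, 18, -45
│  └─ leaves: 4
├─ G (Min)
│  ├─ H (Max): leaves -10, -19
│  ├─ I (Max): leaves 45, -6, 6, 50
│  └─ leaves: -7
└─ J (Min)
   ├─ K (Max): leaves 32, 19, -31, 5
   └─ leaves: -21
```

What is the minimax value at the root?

C (Max): max(-21, -33) = -21
D (Max): max(7, -1, -46, 46) = 46
B (Min): min(-21, 46) = -21
F (Max): max(-36, 18, -45) = 18
E (Min): min(18, 4) = 4
H (Max): max(-10, -19) = -10
I (Max): max(45, -6, 6, 50) = 50
G (Min): min(-10, 50, -7) = -10
K (Max): max(32, 19, -31, 5) = 32
J (Min): min(32, -21) = -21
Root (Max): max(-21, 4, -10, -21) = 4

4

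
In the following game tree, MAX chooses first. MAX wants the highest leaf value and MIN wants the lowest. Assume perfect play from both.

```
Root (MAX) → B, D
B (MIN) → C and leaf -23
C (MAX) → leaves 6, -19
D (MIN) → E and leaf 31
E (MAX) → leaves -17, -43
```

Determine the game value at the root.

-17

C (MAX): max(6, -19) = 6
B (MIN): min(6, -23) = -23
E (MAX): max(-17, -43) = -17
D (MIN): min(-17, 31) = -17
Root (MAX): max(-23, -17) = -17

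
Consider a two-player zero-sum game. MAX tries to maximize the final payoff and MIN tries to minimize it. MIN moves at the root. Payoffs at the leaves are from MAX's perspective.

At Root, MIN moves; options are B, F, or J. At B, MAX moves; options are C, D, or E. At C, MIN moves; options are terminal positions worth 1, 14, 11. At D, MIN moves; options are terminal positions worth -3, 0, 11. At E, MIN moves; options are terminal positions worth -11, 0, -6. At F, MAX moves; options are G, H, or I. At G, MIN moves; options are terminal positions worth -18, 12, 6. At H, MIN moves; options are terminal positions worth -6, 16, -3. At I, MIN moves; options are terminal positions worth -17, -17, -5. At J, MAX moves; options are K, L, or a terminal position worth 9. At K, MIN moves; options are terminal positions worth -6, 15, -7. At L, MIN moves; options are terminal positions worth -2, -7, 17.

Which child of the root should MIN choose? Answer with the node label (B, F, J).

F

C (MIN): min(1, 14, 11) = 1
D (MIN): min(-3, 0, 11) = -3
E (MIN): min(-11, 0, -6) = -11
B (MAX): max(1, -3, -11) = 1
G (MIN): min(-18, 12, 6) = -18
H (MIN): min(-6, 16, -3) = -6
I (MIN): min(-17, -17, -5) = -17
F (MAX): max(-18, -6, -17) = -6
K (MIN): min(-6, 15, -7) = -7
L (MIN): min(-2, -7, 17) = -7
J (MAX): max(-7, -7, 9) = 9
Root (MIN): min(1, -6, 9) = -6
MIN picks the child with the lowest value: F (value -6).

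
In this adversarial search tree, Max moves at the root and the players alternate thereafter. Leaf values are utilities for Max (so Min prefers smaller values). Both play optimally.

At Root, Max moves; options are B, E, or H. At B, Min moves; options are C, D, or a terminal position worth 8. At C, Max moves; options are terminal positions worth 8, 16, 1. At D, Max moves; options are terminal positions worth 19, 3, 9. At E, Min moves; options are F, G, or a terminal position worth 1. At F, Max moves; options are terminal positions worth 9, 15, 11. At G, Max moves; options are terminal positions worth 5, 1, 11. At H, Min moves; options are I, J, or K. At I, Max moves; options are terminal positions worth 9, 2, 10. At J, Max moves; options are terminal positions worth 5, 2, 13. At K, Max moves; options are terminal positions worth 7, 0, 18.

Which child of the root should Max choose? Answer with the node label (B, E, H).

H

C (Max): max(8, 16, 1) = 16
D (Max): max(19, 3, 9) = 19
B (Min): min(16, 19, 8) = 8
F (Max): max(9, 15, 11) = 15
G (Max): max(5, 1, 11) = 11
E (Min): min(15, 11, 1) = 1
I (Max): max(9, 2, 10) = 10
J (Max): max(5, 2, 13) = 13
K (Max): max(7, 0, 18) = 18
H (Min): min(10, 13, 18) = 10
Root (Max): max(8, 1, 10) = 10
Max picks the child with the highest value: H (value 10).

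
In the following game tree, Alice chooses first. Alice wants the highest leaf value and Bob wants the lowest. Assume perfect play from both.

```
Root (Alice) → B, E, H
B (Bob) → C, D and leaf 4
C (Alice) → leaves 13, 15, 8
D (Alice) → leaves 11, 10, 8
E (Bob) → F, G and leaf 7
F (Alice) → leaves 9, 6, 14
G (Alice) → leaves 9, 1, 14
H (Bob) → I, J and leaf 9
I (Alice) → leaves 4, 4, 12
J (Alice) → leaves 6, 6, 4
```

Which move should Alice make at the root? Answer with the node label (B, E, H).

C (Alice): max(13, 15, 8) = 15
D (Alice): max(11, 10, 8) = 11
B (Bob): min(15, 11, 4) = 4
F (Alice): max(9, 6, 14) = 14
G (Alice): max(9, 1, 14) = 14
E (Bob): min(14, 14, 7) = 7
I (Alice): max(4, 4, 12) = 12
J (Alice): max(6, 6, 4) = 6
H (Bob): min(12, 6, 9) = 6
Root (Alice): max(4, 7, 6) = 7
Alice picks the child with the highest value: E (value 7).

E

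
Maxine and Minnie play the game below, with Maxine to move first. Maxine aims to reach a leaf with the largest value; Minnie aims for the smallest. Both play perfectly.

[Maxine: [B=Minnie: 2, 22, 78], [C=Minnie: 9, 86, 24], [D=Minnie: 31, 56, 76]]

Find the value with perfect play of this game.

31

B (Minnie): min(2, 22, 78) = 2
C (Minnie): min(9, 86, 24) = 9
D (Minnie): min(31, 56, 76) = 31
Root (Maxine): max(2, 9, 31) = 31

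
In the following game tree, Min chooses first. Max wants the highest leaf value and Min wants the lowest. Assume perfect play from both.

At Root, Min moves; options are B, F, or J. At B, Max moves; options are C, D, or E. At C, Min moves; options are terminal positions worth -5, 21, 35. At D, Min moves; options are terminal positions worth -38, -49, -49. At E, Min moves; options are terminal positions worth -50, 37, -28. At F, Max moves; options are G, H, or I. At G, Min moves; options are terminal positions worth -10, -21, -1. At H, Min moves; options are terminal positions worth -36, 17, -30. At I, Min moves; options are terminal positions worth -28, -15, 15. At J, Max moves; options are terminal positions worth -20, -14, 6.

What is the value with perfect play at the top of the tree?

C (Min): min(-5, 21, 35) = -5
D (Min): min(-38, -49, -49) = -49
E (Min): min(-50, 37, -28) = -50
B (Max): max(-5, -49, -50) = -5
G (Min): min(-10, -21, -1) = -21
H (Min): min(-36, 17, -30) = -36
I (Min): min(-28, -15, 15) = -28
F (Max): max(-21, -36, -28) = -21
J (Max): max(-20, -14, 6) = 6
Root (Min): min(-5, -21, 6) = -21

-21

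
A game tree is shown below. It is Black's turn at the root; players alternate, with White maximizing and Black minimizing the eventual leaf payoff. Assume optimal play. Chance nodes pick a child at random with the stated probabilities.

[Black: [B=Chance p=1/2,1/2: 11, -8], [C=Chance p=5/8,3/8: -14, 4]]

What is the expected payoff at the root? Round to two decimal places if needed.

-7.25

B (Chance): 1/2·11 + 1/2·-8 = 1.5
C (Chance): 5/8·-14 + 3/8·4 = -7.25
Root (Black): min(1.5, -7.25) = -7.25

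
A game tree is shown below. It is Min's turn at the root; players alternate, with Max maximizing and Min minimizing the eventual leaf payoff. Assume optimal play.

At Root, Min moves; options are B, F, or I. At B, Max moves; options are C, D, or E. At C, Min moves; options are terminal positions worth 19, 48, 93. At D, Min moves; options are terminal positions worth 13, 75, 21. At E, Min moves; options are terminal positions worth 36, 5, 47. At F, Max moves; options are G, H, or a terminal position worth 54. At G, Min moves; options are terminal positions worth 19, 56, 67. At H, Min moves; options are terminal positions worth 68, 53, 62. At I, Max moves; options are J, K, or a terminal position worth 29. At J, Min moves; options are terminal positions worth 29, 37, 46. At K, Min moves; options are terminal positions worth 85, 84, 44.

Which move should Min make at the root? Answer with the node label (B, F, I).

C (Min): min(19, 48, 93) = 19
D (Min): min(13, 75, 21) = 13
E (Min): min(36, 5, 47) = 5
B (Max): max(19, 13, 5) = 19
G (Min): min(19, 56, 67) = 19
H (Min): min(68, 53, 62) = 53
F (Max): max(19, 53, 54) = 54
J (Min): min(29, 37, 46) = 29
K (Min): min(85, 84, 44) = 44
I (Max): max(29, 44, 29) = 44
Root (Min): min(19, 54, 44) = 19
Min picks the child with the lowest value: B (value 19).

B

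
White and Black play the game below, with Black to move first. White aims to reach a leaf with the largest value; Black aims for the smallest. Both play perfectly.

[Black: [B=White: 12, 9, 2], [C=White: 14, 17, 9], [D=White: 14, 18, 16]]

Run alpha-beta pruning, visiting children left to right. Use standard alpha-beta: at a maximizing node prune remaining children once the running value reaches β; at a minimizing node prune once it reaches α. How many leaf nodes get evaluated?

B [α=-∞,β=+∞]: v=12
C [α=-∞,β=12]: v=14 after child 1 ≥ β → β-cutoff, skip 2
D [α=-∞,β=12]: v=14 after child 1 ≥ β → β-cutoff, skip 2
Root [α=-∞,β=+∞]: v=12
Leaves evaluated: 5 of 9.

5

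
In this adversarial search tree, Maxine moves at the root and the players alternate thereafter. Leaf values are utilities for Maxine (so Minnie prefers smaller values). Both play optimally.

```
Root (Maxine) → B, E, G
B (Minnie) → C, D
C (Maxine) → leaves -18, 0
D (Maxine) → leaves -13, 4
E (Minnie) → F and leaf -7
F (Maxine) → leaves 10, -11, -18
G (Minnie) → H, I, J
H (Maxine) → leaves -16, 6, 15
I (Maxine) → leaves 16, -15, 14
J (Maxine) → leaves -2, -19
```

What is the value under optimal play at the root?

0

C (Maxine): max(-18, 0) = 0
D (Maxine): max(-13, 4) = 4
B (Minnie): min(0, 4) = 0
F (Maxine): max(10, -11, -18) = 10
E (Minnie): min(10, -7) = -7
H (Maxine): max(-16, 6, 15) = 15
I (Maxine): max(16, -15, 14) = 16
J (Maxine): max(-2, -19) = -2
G (Minnie): min(15, 16, -2) = -2
Root (Maxine): max(0, -7, -2) = 0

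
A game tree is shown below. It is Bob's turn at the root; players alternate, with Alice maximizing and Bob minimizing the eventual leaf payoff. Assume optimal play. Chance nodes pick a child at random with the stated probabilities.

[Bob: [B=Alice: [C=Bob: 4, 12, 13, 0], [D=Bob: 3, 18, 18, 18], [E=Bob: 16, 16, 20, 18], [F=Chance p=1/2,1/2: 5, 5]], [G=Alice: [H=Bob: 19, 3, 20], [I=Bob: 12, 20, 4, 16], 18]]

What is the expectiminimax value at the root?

16

C (Bob): min(4, 12, 13, 0) = 0
D (Bob): min(3, 18, 18, 18) = 3
E (Bob): min(16, 16, 20, 18) = 16
F (Chance): 1/2·5 + 1/2·5 = 5
B (Alice): max(0, 3, 16, 5) = 16
H (Bob): min(19, 3, 20) = 3
I (Bob): min(12, 20, 4, 16) = 4
G (Alice): max(3, 4, 18) = 18
Root (Bob): min(16, 18) = 16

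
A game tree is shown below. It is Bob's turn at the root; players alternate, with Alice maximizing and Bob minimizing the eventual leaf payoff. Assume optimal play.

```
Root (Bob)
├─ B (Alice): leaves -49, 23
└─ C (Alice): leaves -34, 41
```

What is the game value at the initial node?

23

B (Alice): max(-49, 23) = 23
C (Alice): max(-34, 41) = 41
Root (Bob): min(23, 41) = 23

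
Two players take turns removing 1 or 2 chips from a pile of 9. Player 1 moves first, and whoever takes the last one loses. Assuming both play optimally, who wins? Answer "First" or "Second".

First

W/L table (W = player to move can force a win):
i:   0  1  2  3  4  5  6  7  8  9
     W  L  W  W  L  W  W  L  W  W
Position 9 is W, so the first player wins.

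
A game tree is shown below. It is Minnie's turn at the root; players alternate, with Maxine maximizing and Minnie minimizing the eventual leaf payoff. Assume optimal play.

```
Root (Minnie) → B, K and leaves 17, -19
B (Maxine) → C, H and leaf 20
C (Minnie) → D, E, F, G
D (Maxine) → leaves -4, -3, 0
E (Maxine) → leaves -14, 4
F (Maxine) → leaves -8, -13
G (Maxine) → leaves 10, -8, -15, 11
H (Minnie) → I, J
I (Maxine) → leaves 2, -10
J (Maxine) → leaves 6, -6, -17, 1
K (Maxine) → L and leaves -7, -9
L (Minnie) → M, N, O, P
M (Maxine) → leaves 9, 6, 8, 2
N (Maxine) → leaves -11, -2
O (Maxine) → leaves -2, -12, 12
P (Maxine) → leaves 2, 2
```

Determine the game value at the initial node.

-19

D (Maxine): max(-4, -3, 0) = 0
E (Maxine): max(-14, 4) = 4
F (Maxine): max(-8, -13) = -8
G (Maxine): max(10, -8, -15, 11) = 11
C (Minnie): min(0, 4, -8, 11) = -8
I (Maxine): max(2, -10) = 2
J (Maxine): max(6, -6, -17, 1) = 6
H (Minnie): min(2, 6) = 2
B (Maxine): max(-8, 2, 20) = 20
M (Maxine): max(9, 6, 8, 2) = 9
N (Maxine): max(-11, -2) = -2
O (Maxine): max(-2, -12, 12) = 12
P (Maxine): max(2, 2) = 2
L (Minnie): min(9, -2, 12, 2) = -2
K (Maxine): max(-2, -7, -9) = -2
Root (Minnie): min(20, -2, 17, -19) = -19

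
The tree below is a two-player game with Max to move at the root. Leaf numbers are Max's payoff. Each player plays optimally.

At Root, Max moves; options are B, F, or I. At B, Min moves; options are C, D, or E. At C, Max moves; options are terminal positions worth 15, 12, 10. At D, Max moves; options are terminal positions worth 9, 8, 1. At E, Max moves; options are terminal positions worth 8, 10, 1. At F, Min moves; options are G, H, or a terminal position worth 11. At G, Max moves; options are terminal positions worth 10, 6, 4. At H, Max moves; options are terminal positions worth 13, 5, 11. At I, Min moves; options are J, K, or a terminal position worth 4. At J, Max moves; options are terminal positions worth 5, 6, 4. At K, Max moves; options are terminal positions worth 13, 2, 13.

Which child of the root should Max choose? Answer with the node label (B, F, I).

C (Max): max(15, 12, 10) = 15
D (Max): max(9, 8, 1) = 9
E (Max): max(8, 10, 1) = 10
B (Min): min(15, 9, 10) = 9
G (Max): max(10, 6, 4) = 10
H (Max): max(13, 5, 11) = 13
F (Min): min(10, 13, 11) = 10
J (Max): max(5, 6, 4) = 6
K (Max): max(13, 2, 13) = 13
I (Min): min(6, 13, 4) = 4
Root (Max): max(9, 10, 4) = 10
Max picks the child with the highest value: F (value 10).

F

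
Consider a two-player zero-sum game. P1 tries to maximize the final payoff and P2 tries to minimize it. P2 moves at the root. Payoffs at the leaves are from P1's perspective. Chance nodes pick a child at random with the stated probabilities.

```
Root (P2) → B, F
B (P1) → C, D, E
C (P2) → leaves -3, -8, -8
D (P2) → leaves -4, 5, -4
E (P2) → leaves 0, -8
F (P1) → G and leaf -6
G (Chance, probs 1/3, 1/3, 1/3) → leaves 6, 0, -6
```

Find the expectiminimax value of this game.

C (P2): min(-3, -8, -8) = -8
D (P2): min(-4, 5, -4) = -4
E (P2): min(0, -8) = -8
B (P1): max(-8, -4, -8) = -4
G (Chance): 1/3·6 + 1/3·0 + 1/3·-6 = 0
F (P1): max(0, -6) = 0
Root (P2): min(-4, 0) = -4

-4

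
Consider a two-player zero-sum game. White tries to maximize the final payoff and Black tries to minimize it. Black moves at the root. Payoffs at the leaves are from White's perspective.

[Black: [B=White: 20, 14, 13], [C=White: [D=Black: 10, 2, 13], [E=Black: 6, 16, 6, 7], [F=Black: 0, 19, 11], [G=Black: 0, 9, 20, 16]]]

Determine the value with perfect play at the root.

6

B (White): max(20, 14, 13) = 20
D (Black): min(10, 2, 13) = 2
E (Black): min(6, 16, 6, 7) = 6
F (Black): min(0, 19, 11) = 0
G (Black): min(0, 9, 20, 16) = 0
C (White): max(2, 6, 0, 0) = 6
Root (Black): min(20, 6) = 6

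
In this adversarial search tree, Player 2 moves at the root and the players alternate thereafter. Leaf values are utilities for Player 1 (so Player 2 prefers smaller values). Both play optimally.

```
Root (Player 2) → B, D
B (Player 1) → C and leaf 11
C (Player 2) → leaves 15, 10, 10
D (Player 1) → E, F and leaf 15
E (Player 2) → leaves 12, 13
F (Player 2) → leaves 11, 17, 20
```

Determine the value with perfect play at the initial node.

11

C (Player 2): min(15, 10, 10) = 10
B (Player 1): max(10, 11) = 11
E (Player 2): min(12, 13) = 12
F (Player 2): min(11, 17, 20) = 11
D (Player 1): max(12, 11, 15) = 15
Root (Player 2): min(11, 15) = 11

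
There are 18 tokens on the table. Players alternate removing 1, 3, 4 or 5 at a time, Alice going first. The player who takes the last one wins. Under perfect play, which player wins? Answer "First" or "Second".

Second

Compute winning (W) and losing (L) positions by backward induction:
i:   0  1  2  3  4  5  6  7  8  9 10 11 12 13 14 15 16 17 18
     L  W  L  W  W  W  W  W  L  W  L  W  W  W  W  W  L  W  L
Position 18 is L, so the second player wins.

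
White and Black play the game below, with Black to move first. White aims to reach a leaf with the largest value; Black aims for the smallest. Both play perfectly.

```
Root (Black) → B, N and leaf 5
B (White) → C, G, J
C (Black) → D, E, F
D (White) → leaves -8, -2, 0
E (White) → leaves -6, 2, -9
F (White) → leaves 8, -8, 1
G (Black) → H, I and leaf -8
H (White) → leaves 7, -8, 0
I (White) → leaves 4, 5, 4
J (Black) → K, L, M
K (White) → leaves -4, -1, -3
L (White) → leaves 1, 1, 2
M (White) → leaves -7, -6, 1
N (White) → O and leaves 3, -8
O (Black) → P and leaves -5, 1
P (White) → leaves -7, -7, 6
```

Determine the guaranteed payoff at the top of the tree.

D (White): max(-8, -2, 0) = 0
E (White): max(-6, 2, -9) = 2
F (White): max(8, -8, 1) = 8
C (Black): min(0, 2, 8) = 0
H (White): max(7, -8, 0) = 7
I (White): max(4, 5, 4) = 5
G (Black): min(7, 5, -8) = -8
K (White): max(-4, -1, -3) = -1
L (White): max(1, 1, 2) = 2
M (White): max(-7, -6, 1) = 1
J (Black): min(-1, 2, 1) = -1
B (White): max(0, -8, -1) = 0
P (White): max(-7, -7, 6) = 6
O (Black): min(6, -5, 1) = -5
N (White): max(-5, 3, -8) = 3
Root (Black): min(0, 3, 5) = 0

0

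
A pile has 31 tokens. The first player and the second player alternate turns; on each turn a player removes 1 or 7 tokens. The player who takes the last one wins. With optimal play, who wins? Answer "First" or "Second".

First

i:   0  1  2  3  4  5  6  7  8  9 10 11 12 13 14 15 16 17 18 19 20 21 22 23 24 25 26 27 28 29 30 31
     L  W  L  W  L  W  L  W  L  W  L  W  L  W  L  W  L  W  L  W  L  W  L  W  L  W  L  W  L  W  L  W
Position 31 is W, so the first player wins.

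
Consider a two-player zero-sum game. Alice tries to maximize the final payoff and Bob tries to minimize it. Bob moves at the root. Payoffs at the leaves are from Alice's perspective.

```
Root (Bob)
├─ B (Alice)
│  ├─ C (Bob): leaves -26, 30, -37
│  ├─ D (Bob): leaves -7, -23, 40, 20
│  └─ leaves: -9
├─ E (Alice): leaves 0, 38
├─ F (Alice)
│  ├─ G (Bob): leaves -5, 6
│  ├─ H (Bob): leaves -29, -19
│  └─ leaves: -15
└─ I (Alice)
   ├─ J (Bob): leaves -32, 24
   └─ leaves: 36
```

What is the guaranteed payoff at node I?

36

J: min(-32, 24) = -32
I: max(-32, 36) = 36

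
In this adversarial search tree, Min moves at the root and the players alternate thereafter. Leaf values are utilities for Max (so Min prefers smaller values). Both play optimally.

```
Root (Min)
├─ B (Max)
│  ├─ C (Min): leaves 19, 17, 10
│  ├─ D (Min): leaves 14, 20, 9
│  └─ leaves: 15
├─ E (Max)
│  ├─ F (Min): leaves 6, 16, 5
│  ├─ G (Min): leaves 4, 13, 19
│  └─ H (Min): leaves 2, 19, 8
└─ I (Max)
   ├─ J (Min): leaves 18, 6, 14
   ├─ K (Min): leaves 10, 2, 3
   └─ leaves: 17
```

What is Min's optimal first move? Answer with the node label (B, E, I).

E

C (Min): min(19, 17, 10) = 10
D (Min): min(14, 20, 9) = 9
B (Max): max(10, 9, 15) = 15
F (Min): min(6, 16, 5) = 5
G (Min): min(4, 13, 19) = 4
H (Min): min(2, 19, 8) = 2
E (Max): max(5, 4, 2) = 5
J (Min): min(18, 6, 14) = 6
K (Min): min(10, 2, 3) = 2
I (Max): max(6, 2, 17) = 17
Root (Min): min(15, 5, 17) = 5
Min picks the child with the lowest value: E (value 5).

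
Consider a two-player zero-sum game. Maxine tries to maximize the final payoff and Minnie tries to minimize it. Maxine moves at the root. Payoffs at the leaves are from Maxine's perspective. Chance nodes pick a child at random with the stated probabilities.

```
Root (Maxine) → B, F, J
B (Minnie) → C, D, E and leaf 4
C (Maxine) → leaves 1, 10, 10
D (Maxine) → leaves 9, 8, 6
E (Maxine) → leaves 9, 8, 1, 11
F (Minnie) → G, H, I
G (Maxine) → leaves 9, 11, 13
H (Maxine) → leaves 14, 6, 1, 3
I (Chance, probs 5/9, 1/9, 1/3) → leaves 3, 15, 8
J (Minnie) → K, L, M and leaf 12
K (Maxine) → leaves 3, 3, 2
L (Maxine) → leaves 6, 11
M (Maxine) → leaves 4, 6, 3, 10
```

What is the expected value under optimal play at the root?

6

C (Maxine): max(1, 10, 10) = 10
D (Maxine): max(9, 8, 6) = 9
E (Maxine): max(9, 8, 1, 11) = 11
B (Minnie): min(10, 9, 11, 4) = 4
G (Maxine): max(9, 11, 13) = 13
H (Maxine): max(14, 6, 1, 3) = 14
I (Chance): 5/9·3 + 1/9·15 + 1/3·8 = 6
F (Minnie): min(13, 14, 6) = 6
K (Maxine): max(3, 3, 2) = 3
L (Maxine): max(6, 11) = 11
M (Maxine): max(4, 6, 3, 10) = 10
J (Minnie): min(3, 11, 10, 12) = 3
Root (Maxine): max(4, 6, 3) = 6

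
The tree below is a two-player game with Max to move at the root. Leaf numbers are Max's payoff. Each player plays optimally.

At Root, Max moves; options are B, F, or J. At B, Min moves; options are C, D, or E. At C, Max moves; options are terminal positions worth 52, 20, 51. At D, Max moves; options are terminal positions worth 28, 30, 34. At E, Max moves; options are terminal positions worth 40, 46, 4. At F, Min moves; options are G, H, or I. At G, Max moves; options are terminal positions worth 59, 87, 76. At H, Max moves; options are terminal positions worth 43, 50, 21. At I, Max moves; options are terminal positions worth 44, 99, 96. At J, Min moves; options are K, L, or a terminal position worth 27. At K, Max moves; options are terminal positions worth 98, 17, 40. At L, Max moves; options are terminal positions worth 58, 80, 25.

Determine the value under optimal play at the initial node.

C (Max): max(52, 20, 51) = 52
D (Max): max(28, 30, 34) = 34
E (Max): max(40, 46, 4) = 46
B (Min): min(52, 34, 46) = 34
G (Max): max(59, 87, 76) = 87
H (Max): max(43, 50, 21) = 50
I (Max): max(44, 99, 96) = 99
F (Min): min(87, 50, 99) = 50
K (Max): max(98, 17, 40) = 98
L (Max): max(58, 80, 25) = 80
J (Min): min(98, 80, 27) = 27
Root (Max): max(34, 50, 27) = 50

50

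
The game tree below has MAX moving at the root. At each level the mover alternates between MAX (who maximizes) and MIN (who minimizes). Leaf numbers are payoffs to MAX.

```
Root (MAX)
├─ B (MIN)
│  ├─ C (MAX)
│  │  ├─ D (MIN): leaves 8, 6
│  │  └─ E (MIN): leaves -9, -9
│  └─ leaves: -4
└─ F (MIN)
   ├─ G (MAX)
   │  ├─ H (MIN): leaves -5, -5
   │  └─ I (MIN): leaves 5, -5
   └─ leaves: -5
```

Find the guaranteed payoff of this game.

-4

D (MIN): min(8, 6) = 6
E (MIN): min(-9, -9) = -9
C (MAX): max(6, -9) = 6
B (MIN): min(6, -4) = -4
H (MIN): min(-5, -5) = -5
I (MIN): min(5, -5) = -5
G (MAX): max(-5, -5) = -5
F (MIN): min(-5, -5) = -5
Root (MAX): max(-4, -5) = -4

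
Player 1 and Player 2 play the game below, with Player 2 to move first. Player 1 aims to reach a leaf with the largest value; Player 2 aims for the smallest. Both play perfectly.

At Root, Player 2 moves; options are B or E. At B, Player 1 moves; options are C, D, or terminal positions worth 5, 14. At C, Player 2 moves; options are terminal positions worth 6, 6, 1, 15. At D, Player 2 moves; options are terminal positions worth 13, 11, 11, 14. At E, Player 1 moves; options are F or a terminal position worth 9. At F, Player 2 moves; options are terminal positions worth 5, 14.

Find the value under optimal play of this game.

C (Player 2): min(6, 6, 1, 15) = 1
D (Player 2): min(13, 11, 11, 14) = 11
B (Player 1): max(1, 11, 5, 14) = 14
F (Player 2): min(5, 14) = 5
E (Player 1): max(5, 9) = 9
Root (Player 2): min(14, 9) = 9

9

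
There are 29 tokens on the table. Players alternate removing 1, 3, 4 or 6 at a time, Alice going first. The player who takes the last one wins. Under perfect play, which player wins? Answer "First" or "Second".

i:   0  1  2  3  4  5  6  7  8  9 10 11 12 13 14 15 16 17 18 19 20 21 22 23 24 25 26 27 28 29
     L  W  L  W  W  W  W  L  W  L  W  W  W  W  L  W  L  W  W  W  W  L  W  L  W  W  W  W  L  W
Position 29 is W, so the first player wins.

First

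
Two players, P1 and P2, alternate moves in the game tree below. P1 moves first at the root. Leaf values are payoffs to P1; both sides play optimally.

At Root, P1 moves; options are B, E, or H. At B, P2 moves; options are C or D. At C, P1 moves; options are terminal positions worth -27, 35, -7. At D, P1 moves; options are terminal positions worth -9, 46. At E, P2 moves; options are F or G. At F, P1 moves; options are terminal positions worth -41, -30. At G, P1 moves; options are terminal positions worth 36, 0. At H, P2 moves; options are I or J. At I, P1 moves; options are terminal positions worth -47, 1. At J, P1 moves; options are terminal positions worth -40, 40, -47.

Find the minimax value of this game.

35

C (P1): max(-27, 35, -7) = 35
D (P1): max(-9, 46) = 46
B (P2): min(35, 46) = 35
F (P1): max(-41, -30) = -30
G (P1): max(36, 0) = 36
E (P2): min(-30, 36) = -30
I (P1): max(-47, 1) = 1
J (P1): max(-40, 40, -47) = 40
H (P2): min(1, 40) = 1
Root (P1): max(35, -30, 1) = 35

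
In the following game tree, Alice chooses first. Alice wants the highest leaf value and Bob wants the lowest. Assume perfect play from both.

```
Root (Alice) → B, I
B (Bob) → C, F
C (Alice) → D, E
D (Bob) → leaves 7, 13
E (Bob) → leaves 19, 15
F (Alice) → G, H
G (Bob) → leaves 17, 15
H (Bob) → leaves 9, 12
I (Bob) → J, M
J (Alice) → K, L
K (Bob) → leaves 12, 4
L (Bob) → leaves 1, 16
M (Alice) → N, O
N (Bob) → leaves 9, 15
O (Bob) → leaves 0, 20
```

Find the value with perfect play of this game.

15

D (Bob): min(7, 13) = 7
E (Bob): min(19, 15) = 15
C (Alice): max(7, 15) = 15
G (Bob): min(17, 15) = 15
H (Bob): min(9, 12) = 9
F (Alice): max(15, 9) = 15
B (Bob): min(15, 15) = 15
K (Bob): min(12, 4) = 4
L (Bob): min(1, 16) = 1
J (Alice): max(4, 1) = 4
N (Bob): min(9, 15) = 9
O (Bob): min(0, 20) = 0
M (Alice): max(9, 0) = 9
I (Bob): min(4, 9) = 4
Root (Alice): max(15, 4) = 15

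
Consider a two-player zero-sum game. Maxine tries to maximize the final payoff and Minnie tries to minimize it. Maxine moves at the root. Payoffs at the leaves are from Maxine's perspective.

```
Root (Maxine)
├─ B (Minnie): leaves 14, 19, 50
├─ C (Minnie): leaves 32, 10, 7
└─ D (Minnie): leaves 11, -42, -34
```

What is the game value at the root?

B (Minnie): min(14, 19, 50) = 14
C (Minnie): min(32, 10, 7) = 7
D (Minnie): min(11, -42, -34) = -42
Root (Maxine): max(14, 7, -42) = 14

14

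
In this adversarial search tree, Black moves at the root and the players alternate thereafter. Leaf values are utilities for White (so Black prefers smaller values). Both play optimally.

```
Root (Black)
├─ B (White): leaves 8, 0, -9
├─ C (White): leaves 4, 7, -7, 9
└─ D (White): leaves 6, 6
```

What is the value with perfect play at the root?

6

B (White): max(8, 0, -9) = 8
C (White): max(4, 7, -7, 9) = 9
D (White): max(6, 6) = 6
Root (Black): min(8, 9, 6) = 6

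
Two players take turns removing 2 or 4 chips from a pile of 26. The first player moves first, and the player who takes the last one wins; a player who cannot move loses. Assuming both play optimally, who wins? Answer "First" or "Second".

Compute winning (W) and losing (L) positions by backward induction:
i:   0  1  2  3  4  5  6  7  8  9 10 11 12 13 14 15 16 17 18 19 20 21 22 23 24 25 26
     L  L  W  W  W  W  L  L  W  W  W  W  L  L  W  W  W  W  L  L  W  W  W  W  L  L  W
Position 26 is W, so the first player wins.

First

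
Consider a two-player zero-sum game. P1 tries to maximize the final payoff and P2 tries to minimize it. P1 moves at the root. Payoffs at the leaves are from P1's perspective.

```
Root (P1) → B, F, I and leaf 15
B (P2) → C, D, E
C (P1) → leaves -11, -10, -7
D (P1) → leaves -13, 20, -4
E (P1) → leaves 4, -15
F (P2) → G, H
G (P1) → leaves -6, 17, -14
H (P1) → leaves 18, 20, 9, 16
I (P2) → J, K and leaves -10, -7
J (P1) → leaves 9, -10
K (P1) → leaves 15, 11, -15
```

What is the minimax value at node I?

J: max(9, -10) = 9
K: max(15, 11, -15) = 15
I: min(9, 15, -10, -7) = -10

-10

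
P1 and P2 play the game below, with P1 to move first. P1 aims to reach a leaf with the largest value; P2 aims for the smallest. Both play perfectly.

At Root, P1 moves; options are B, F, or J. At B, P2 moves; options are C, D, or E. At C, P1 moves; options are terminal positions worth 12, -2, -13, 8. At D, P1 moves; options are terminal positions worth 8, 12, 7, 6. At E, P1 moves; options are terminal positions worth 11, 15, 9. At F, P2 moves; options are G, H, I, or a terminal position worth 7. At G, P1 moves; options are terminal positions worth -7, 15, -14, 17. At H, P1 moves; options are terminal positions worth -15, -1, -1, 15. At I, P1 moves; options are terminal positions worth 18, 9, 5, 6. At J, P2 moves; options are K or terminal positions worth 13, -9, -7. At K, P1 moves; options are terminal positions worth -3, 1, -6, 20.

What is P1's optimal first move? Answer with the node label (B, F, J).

B

C (P1): max(12, -2, -13, 8) = 12
D (P1): max(8, 12, 7, 6) = 12
E (P1): max(11, 15, 9) = 15
B (P2): min(12, 12, 15) = 12
G (P1): max(-7, 15, -14, 17) = 17
H (P1): max(-15, -1, -1, 15) = 15
I (P1): max(18, 9, 5, 6) = 18
F (P2): min(17, 15, 18, 7) = 7
K (P1): max(-3, 1, -6, 20) = 20
J (P2): min(20, 13, -9, -7) = -9
Root (P1): max(12, 7, -9) = 12
P1 picks the child with the highest value: B (value 12).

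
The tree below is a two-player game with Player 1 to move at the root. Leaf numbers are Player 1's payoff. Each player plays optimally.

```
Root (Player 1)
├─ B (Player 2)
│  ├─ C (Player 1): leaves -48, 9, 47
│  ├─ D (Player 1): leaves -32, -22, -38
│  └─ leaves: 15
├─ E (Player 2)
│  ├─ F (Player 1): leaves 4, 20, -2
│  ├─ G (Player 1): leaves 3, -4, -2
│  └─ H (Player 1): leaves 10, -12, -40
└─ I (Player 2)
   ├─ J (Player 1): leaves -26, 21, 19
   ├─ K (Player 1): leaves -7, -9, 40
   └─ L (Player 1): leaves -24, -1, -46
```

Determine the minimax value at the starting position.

C (Player 1): max(-48, 9, 47) = 47
D (Player 1): max(-32, -22, -38) = -22
B (Player 2): min(47, -22, 15) = -22
F (Player 1): max(4, 20, -2) = 20
G (Player 1): max(3, -4, -2) = 3
H (Player 1): max(10, -12, -40) = 10
E (Player 2): min(20, 3, 10) = 3
J (Player 1): max(-26, 21, 19) = 21
K (Player 1): max(-7, -9, 40) = 40
L (Player 1): max(-24, -1, -46) = -1
I (Player 2): min(21, 40, -1) = -1
Root (Player 1): max(-22, 3, -1) = 3

3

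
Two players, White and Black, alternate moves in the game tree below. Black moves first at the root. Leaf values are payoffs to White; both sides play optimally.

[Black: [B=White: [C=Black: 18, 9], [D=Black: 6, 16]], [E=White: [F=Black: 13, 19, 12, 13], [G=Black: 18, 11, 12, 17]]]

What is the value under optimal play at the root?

9

C (Black): min(18, 9) = 9
D (Black): min(6, 16) = 6
B (White): max(9, 6) = 9
F (Black): min(13, 19, 12, 13) = 12
G (Black): min(18, 11, 12, 17) = 11
E (White): max(12, 11) = 12
Root (Black): min(9, 12) = 9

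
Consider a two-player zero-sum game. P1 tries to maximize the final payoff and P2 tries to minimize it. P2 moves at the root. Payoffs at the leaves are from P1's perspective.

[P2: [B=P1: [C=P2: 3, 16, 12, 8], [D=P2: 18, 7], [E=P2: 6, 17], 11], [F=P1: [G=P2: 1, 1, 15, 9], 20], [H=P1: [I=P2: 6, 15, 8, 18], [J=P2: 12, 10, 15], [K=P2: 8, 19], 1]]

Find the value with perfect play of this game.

C (P2): min(3, 16, 12, 8) = 3
D (P2): min(18, 7) = 7
E (P2): min(6, 17) = 6
B (P1): max(3, 7, 6, 11) = 11
G (P2): min(1, 1, 15, 9) = 1
F (P1): max(1, 20) = 20
I (P2): min(6, 15, 8, 18) = 6
J (P2): min(12, 10, 15) = 10
K (P2): min(8, 19) = 8
H (P1): max(6, 10, 8, 1) = 10
Root (P2): min(11, 20, 10) = 10

10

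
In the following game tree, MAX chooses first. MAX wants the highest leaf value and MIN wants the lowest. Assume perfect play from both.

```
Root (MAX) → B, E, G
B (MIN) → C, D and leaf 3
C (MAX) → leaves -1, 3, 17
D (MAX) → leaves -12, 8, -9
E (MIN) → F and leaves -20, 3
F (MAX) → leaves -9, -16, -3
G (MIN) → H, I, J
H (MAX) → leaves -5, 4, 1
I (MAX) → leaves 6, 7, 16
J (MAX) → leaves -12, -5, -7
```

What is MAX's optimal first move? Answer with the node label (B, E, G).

B

C (MAX): max(-1, 3, 17) = 17
D (MAX): max(-12, 8, -9) = 8
B (MIN): min(17, 8, 3) = 3
F (MAX): max(-9, -16, -3) = -3
E (MIN): min(-3, -20, 3) = -20
H (MAX): max(-5, 4, 1) = 4
I (MAX): max(6, 7, 16) = 16
J (MAX): max(-12, -5, -7) = -5
G (MIN): min(4, 16, -5) = -5
Root (MAX): max(3, -20, -5) = 3
MAX picks the child with the highest value: B (value 3).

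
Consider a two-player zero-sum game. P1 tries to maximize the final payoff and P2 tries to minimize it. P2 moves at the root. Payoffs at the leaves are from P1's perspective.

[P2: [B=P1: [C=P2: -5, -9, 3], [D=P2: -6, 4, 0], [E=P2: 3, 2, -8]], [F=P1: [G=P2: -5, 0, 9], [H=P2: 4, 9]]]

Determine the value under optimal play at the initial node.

-6

C (P2): min(-5, -9, 3) = -9
D (P2): min(-6, 4, 0) = -6
E (P2): min(3, 2, -8) = -8
B (P1): max(-9, -6, -8) = -6
G (P2): min(-5, 0, 9) = -5
H (P2): min(4, 9) = 4
F (P1): max(-5, 4) = 4
Root (P2): min(-6, 4) = -6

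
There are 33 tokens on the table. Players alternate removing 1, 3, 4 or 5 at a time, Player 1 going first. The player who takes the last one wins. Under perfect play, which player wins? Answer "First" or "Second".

i:   0  1  2  3  4  5  6  7  8  9 10 11 12 13 14 15 16 17 18 19 20 21 22 23 24 25 26 27 28 29 30 31 32 33
     L  W  L  W  W  W  W  W  L  W  L  W  W  W  W  W  L  W  L  W  W  W  W  W  L  W  L  W  W  W  W  W  L  W
Position 33 is W, so the first player wins.

First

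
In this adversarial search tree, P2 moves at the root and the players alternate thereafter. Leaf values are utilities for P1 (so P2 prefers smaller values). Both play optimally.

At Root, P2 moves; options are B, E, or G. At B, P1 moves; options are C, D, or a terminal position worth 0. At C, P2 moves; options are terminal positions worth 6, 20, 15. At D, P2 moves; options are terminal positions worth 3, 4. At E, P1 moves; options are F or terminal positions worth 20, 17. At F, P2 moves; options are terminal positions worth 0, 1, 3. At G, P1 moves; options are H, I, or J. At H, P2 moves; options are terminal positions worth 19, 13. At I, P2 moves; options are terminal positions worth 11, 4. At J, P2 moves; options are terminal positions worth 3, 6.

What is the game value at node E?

20

F: min(0, 1, 3) = 0
E: max(0, 20, 17) = 20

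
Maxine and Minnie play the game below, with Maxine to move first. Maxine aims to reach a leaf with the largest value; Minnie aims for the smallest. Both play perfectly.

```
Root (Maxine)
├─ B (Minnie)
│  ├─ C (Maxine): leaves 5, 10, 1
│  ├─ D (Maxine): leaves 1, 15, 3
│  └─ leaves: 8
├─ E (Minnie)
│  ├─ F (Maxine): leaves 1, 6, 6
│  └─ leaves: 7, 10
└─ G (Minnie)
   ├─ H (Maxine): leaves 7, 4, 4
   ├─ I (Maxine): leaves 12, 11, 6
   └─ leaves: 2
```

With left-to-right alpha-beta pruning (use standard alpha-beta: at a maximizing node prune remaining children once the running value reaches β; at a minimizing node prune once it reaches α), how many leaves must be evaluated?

12

C [α=-∞,β=+∞]: v=10
D [α=-∞,β=10]: v=15 after child 2 ≥ β → β-cutoff, skip 1
B [α=-∞,β=+∞]: v=8
F [α=8,β=+∞]: v=6
E [α=8,β=+∞]: v=6 after child 1 ≤ α → α-cutoff, skip 2
H [α=8,β=+∞]: v=7
G [α=8,β=+∞]: v=7 after child 1 ≤ α → α-cutoff, skip 2
Root [α=-∞,β=+∞]: v=8
Leaves evaluated: 12 of 19.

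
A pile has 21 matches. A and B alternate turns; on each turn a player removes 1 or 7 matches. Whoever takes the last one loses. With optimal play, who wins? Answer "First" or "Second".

Mark each pile size as W (mover wins) or L (mover loses):
i:   0  1  2  3  4  5  6  7  8  9 10 11 12 13 14 15 16 17 18 19 20 21
     W  L  W  L  W  L  W  L  W  L  W  L  W  L  W  L  W  L  W  L  W  L
Position 21 is L, so the second player wins.

Second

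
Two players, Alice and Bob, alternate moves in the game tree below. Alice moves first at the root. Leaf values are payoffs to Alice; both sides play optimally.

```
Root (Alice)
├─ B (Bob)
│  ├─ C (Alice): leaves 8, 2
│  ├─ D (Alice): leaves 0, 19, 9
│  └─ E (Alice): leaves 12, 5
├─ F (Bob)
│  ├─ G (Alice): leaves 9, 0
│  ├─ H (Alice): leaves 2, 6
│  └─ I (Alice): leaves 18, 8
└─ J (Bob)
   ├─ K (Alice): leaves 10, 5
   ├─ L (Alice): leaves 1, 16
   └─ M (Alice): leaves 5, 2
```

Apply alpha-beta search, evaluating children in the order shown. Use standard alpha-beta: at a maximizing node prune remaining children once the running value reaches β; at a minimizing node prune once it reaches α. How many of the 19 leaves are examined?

C [α=-∞,β=+∞]: v=8
D [α=-∞,β=8]: v=19 after child 2 ≥ β → β-cutoff, skip 1
E [α=-∞,β=8]: v=12 after child 1 ≥ β → β-cutoff, skip 1
B [α=-∞,β=+∞]: v=8
G [α=8,β=+∞]: v=9
H [α=8,β=9]: v=6
F [α=8,β=+∞]: v=6 after child 2 ≤ α → α-cutoff, skip 1
K [α=8,β=+∞]: v=10
L [α=8,β=10]: v=16
M [α=8,β=10]: v=5
J [α=8,β=+∞]: v=5
Root [α=-∞,β=+∞]: v=8
Leaves evaluated: 15 of 19.

15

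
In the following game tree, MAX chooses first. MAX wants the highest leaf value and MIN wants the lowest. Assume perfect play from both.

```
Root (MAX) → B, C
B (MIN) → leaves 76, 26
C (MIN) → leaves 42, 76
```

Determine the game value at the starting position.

B (MIN): min(76, 26) = 26
C (MIN): min(42, 76) = 42
Root (MAX): max(26, 42) = 42

42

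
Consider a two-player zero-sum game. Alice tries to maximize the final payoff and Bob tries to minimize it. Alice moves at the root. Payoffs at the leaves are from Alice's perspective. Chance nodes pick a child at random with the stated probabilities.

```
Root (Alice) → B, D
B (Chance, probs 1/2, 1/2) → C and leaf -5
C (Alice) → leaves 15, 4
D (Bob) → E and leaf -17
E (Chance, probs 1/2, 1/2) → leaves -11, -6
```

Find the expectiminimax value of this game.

5

C (Alice): max(15, 4) = 15
B (Chance): 1/2·15 + 1/2·-5 = 5
E (Chance): 1/2·-11 + 1/2·-6 = -8.5
D (Bob): min(-8.5, -17) = -17
Root (Alice): max(5, -17) = 5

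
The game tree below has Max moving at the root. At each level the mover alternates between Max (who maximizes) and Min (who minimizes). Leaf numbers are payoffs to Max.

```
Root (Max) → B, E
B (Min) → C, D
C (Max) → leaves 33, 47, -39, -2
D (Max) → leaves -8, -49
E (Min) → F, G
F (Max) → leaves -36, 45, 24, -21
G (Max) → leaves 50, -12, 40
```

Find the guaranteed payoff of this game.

C (Max): max(33, 47, -39, -2) = 47
D (Max): max(-8, -49) = -8
B (Min): min(47, -8) = -8
F (Max): max(-36, 45, 24, -21) = 45
G (Max): max(50, -12, 40) = 50
E (Min): min(45, 50) = 45
Root (Max): max(-8, 45) = 45

45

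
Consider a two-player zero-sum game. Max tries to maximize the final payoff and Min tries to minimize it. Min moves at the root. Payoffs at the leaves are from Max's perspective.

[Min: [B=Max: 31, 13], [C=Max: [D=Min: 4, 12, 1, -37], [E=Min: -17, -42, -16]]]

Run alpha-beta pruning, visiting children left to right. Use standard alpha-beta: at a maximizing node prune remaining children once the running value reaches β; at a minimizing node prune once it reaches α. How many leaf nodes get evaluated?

8

B [α=-∞,β=+∞]: v=31
D [α=-∞,β=31]: v=-37
E [α=-37,β=31]: v=-42 after child 2 ≤ α → α-cutoff, skip 1
C [α=-∞,β=31]: v=-37
Root [α=-∞,β=+∞]: v=-37
Leaves evaluated: 8 of 9.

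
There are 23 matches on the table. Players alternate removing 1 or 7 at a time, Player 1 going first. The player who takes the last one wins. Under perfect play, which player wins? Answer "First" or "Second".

Positions where the player to move wins (W) vs loses (L):
i:   0  1  2  3  4  5  6  7  8  9 10 11 12 13 14 15 16 17 18 19 20 21 22 23
     L  W  L  W  L  W  L  W  L  W  L  W  L  W  L  W  L  W  L  W  L  W  L  W
Position 23 is W, so the first player wins.

First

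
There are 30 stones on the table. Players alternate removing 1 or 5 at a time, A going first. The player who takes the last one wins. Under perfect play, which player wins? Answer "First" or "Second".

i:   0  1  2  3  4  5  6  7  8  9 10 11 12 13 14 15 16 17 18 19 20 21 22 23 24 25 26 27 28 29 30
     L  W  L  W  L  W  L  W  L  W  L  W  L  W  L  W  L  W  L  W  L  W  L  W  L  W  L  W  L  W  L
Position 30 is L, so the second player wins.

Second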